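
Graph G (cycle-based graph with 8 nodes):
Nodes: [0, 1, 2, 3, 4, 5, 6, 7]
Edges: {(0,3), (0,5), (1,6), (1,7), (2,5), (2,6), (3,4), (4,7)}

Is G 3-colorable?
A valid 3-coloring: color 1: [3, 5, 6, 7]; color 2: [0, 1, 2, 4].
(χ(G) = 2 ≤ 3.)

Yes, G is 3-colorable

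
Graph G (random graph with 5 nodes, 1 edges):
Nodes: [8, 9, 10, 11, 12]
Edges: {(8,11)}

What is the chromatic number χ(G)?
Clique number ω(G) = 2 (lower bound: χ ≥ ω).
The graph is bipartite (no odd cycle), so 2 colors suffice: χ(G) = 2.
A valid 2-coloring: color 1: [9, 10, 11, 12]; color 2: [8].

χ(G) = 2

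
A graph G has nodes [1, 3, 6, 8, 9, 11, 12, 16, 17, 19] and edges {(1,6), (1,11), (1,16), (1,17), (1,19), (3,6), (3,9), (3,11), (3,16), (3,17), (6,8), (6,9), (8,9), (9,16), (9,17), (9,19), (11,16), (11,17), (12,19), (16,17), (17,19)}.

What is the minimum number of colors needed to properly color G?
Clique number ω(G) = 4 (lower bound: χ ≥ ω).
The clique on [1, 11, 16, 17] has size 4, forcing χ ≥ 4, and the coloring below uses 4 colors, so χ(G) = 4.
A valid 4-coloring: color 1: [6, 12, 17]; color 2: [9, 11]; color 3: [1, 3, 8]; color 4: [16, 19].

χ(G) = 4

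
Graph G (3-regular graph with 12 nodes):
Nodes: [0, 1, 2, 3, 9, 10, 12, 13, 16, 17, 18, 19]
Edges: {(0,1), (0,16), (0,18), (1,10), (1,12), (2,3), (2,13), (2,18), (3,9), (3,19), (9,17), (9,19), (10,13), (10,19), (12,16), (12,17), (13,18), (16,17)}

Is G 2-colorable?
No, G is not 2-colorable

The clique on vertices [2, 13, 18] has size 3 > 2, so it alone needs 3 colors.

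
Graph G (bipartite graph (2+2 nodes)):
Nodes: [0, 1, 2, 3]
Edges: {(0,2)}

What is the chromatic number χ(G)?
χ(G) = 2

Clique number ω(G) = 2 (lower bound: χ ≥ ω).
The graph is bipartite (no odd cycle), so 2 colors suffice: χ(G) = 2.
A valid 2-coloring: color 1: [0, 1, 3]; color 2: [2].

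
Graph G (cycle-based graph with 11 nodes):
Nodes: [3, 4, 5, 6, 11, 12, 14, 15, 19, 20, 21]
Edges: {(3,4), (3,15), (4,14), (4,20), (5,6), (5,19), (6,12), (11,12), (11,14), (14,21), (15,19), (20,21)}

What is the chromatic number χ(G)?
Clique number ω(G) = 2 (lower bound: χ ≥ ω).
Odd cycle [6, 12, 11, 14, 4, 3, 15, 19, 5] needs 3 colors (χ ≥ 3).
The coloring below uses 3 colors, so χ(G) = 3.
A valid 3-coloring: color 1: [3, 5, 12, 14, 20]; color 2: [4, 6, 11, 19, 21]; color 3: [15].

χ(G) = 3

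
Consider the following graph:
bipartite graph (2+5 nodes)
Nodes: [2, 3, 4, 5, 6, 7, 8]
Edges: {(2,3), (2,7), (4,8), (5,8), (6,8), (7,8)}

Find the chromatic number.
χ(G) = 2

Clique number ω(G) = 2 (lower bound: χ ≥ ω).
The graph is bipartite (no odd cycle), so 2 colors suffice: χ(G) = 2.
A valid 2-coloring: color 1: [2, 8]; color 2: [3, 4, 5, 6, 7].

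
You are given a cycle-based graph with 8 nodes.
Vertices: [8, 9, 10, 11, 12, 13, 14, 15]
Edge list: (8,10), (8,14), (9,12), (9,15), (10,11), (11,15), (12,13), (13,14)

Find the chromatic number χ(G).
Clique number ω(G) = 2 (lower bound: χ ≥ ω).
The graph is bipartite (no odd cycle), so 2 colors suffice: χ(G) = 2.
A valid 2-coloring: color 1: [8, 9, 11, 13]; color 2: [10, 12, 14, 15].

χ(G) = 2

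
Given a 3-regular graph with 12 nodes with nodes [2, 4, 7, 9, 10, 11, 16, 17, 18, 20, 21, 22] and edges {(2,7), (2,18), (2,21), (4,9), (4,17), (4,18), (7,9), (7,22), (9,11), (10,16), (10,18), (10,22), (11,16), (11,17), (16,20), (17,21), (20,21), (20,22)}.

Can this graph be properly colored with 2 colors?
Odd cycle [16, 20, 21, 17, 11] needs 3 colors (χ ≥ 3).
Hence χ(G) ≥ 3 > 2, so no proper 2-coloring exists.

No, G is not 2-colorable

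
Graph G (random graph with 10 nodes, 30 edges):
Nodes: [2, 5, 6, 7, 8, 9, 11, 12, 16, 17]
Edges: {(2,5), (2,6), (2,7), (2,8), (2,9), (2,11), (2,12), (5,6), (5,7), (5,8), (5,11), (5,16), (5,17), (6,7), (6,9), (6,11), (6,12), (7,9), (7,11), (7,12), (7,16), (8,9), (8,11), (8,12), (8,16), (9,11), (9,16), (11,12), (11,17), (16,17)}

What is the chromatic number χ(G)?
Clique number ω(G) = 5 (lower bound: χ ≥ ω).
The clique on [2, 6, 7, 9, 11] has size 5, forcing χ ≥ 5, and the coloring below uses 5 colors, so χ(G) = 5.
A valid 5-coloring: color 1: [11, 16]; color 2: [7, 8, 17]; color 3: [2]; color 4: [5, 9, 12]; color 5: [6].

χ(G) = 5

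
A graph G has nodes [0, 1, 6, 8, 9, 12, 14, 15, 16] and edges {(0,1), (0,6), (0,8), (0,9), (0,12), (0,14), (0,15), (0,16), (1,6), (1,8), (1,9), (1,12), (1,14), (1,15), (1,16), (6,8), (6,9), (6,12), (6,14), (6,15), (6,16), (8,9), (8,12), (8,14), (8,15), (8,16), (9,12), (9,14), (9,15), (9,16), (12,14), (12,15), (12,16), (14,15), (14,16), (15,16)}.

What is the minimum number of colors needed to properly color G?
Clique number ω(G) = 9 (lower bound: χ ≥ ω).
The clique on [0, 1, 6, 8, 9, 12, 14, 15, 16] has size 9, forcing χ ≥ 9, and the coloring below uses 9 colors, so χ(G) = 9.
A valid 9-coloring: color 1: [12]; color 2: [6]; color 3: [1]; color 4: [0]; color 5: [9]; color 6: [8]; color 7: [16]; color 8: [15]; color 9: [14].

χ(G) = 9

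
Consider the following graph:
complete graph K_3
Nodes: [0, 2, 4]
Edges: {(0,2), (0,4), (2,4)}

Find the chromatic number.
Clique number ω(G) = 3 (lower bound: χ ≥ ω).
The clique on [0, 2, 4] has size 3, forcing χ ≥ 3, and the coloring below uses 3 colors, so χ(G) = 3.
A valid 3-coloring: color 1: [4]; color 2: [0]; color 3: [2].

χ(G) = 3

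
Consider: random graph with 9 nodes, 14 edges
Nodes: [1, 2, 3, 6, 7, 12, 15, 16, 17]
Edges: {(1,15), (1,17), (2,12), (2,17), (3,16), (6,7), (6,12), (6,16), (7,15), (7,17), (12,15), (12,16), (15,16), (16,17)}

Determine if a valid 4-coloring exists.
A valid 4-coloring: color 1: [1, 2, 7, 16]; color 2: [3, 12, 17]; color 3: [6, 15].
(χ(G) = 3 ≤ 4.)

Yes, G is 4-colorable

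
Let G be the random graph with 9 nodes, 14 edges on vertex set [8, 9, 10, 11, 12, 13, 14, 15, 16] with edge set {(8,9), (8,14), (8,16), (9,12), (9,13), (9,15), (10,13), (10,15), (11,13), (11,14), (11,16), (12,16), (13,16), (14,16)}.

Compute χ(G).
χ(G) = 3

Clique number ω(G) = 3 (lower bound: χ ≥ ω).
The clique on [8, 14, 16] has size 3, forcing χ ≥ 3, and the coloring below uses 3 colors, so χ(G) = 3.
A valid 3-coloring: color 1: [9, 10, 16]; color 2: [12, 13, 14, 15]; color 3: [8, 11].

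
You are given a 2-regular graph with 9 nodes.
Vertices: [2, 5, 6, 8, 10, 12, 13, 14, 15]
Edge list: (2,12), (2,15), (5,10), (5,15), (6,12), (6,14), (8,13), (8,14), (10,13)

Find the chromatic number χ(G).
χ(G) = 3

Clique number ω(G) = 2 (lower bound: χ ≥ ω).
Odd cycle [13, 8, 14, 6, 12, 2, 15, 5, 10] needs 3 colors (χ ≥ 3).
The coloring below uses 3 colors, so χ(G) = 3.
A valid 3-coloring: color 1: [5, 12, 13, 14]; color 2: [2, 6, 8, 10]; color 3: [15].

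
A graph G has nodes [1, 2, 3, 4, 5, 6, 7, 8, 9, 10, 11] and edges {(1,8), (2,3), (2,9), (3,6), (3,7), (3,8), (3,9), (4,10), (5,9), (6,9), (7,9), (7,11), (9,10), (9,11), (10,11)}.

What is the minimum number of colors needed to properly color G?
Clique number ω(G) = 3 (lower bound: χ ≥ ω).
The clique on [9, 10, 11] has size 3, forcing χ ≥ 3, and the coloring below uses 3 colors, so χ(G) = 3.
A valid 3-coloring: color 1: [4, 8, 9]; color 2: [1, 3, 5, 11]; color 3: [2, 6, 7, 10].

χ(G) = 3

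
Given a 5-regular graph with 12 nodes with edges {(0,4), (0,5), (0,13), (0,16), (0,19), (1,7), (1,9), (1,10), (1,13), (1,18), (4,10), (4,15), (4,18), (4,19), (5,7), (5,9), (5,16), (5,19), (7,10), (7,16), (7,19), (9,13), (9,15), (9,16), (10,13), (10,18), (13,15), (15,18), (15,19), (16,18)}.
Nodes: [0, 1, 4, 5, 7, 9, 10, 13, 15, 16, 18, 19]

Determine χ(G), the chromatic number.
χ(G) = 4

Clique number ω(G) = 3 (lower bound: χ ≥ ω).
Suppose a proper 3-coloring c exists. The clique [0, 4, 19] takes 3 distinct colors; by symmetry let c(0) = 1, c(4) = 2, c(19) = 3.
- Vertex 5: neighbors [0, 19] already have colors [1, 3] ⇒ c(5) = 2.
- Vertex 7: neighbors [5, 19] already have colors [2, 3] ⇒ c(7) = 1.
- Vertex 10: neighbors [7, 4] already have colors [1, 2] ⇒ c(10) = 3.
- Vertex 1: neighbors [7, 10] already have colors [1, 3] ⇒ c(1) = 2.
- Vertex 13: neighbors [0, 1, 10] already have colors [1, 2, 3] — all 3 colors blocked. Contradiction.
The forced assignments end in a contradiction, so G has no proper 3-coloring (χ ≥ 4).
The coloring below uses 4 colors, so χ(G) = 4.
A valid 4-coloring: color 1: [0, 7, 9, 18]; color 2: [13, 16, 19]; color 3: [1, 4, 5]; color 4: [10, 15].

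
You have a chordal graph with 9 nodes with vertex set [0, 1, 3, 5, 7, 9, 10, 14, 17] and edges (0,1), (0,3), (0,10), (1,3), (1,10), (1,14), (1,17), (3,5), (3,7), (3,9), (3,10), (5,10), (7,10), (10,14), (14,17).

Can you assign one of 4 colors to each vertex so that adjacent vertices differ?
Yes, G is 4-colorable

A valid 4-coloring: color 1: [3, 14]; color 2: [9, 10, 17]; color 3: [1, 5, 7]; color 4: [0].
(χ(G) = 4 ≤ 4.)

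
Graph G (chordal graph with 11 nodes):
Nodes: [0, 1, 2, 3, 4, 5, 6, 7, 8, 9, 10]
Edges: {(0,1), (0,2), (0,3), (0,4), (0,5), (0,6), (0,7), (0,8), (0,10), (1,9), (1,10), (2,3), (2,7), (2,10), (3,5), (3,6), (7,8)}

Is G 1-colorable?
No, G is not 1-colorable

The clique on vertices [0, 1, 10] has size 3 > 1, so it alone needs 3 colors.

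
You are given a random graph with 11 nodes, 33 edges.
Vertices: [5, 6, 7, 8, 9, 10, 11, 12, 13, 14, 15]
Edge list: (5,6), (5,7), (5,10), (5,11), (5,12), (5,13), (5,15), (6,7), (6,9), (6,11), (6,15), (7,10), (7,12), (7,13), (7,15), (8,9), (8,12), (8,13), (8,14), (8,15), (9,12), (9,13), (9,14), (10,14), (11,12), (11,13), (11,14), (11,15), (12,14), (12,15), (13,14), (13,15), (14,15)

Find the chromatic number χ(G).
Clique number ω(G) = 4 (lower bound: χ ≥ ω).
The clique on [8, 9, 12, 14] has size 4, forcing χ ≥ 4, and the coloring below uses 4 colors, so χ(G) = 4.
A valid 4-coloring: color 1: [9, 10, 15]; color 2: [6, 12, 13]; color 3: [5, 14]; color 4: [7, 8, 11].

χ(G) = 4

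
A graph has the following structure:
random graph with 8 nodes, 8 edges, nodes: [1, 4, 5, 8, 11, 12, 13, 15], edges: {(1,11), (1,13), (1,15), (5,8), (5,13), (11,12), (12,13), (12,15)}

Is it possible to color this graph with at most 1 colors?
No, G is not 1-colorable

Edge (1,11) forces its endpoints to differ, so 1 color is not enough.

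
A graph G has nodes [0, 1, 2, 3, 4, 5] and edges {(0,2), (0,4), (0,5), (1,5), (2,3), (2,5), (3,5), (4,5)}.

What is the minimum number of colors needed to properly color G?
Clique number ω(G) = 3 (lower bound: χ ≥ ω).
The clique on [0, 2, 5] has size 3, forcing χ ≥ 3, and the coloring below uses 3 colors, so χ(G) = 3.
A valid 3-coloring: color 1: [5]; color 2: [0, 1, 3]; color 3: [2, 4].

χ(G) = 3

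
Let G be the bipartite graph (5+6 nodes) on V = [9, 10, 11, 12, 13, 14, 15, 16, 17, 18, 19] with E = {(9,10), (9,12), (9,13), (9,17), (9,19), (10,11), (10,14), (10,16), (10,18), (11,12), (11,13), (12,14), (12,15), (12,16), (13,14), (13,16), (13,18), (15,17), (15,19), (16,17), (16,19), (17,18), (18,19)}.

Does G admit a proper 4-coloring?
A valid 4-coloring: color 1: [10, 12, 13, 17, 19]; color 2: [9, 11, 14, 15, 16, 18].
(χ(G) = 2 ≤ 4.)

Yes, G is 4-colorable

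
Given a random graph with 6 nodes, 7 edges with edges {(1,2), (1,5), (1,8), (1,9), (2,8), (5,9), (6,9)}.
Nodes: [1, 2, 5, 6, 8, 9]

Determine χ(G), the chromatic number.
Clique number ω(G) = 3 (lower bound: χ ≥ ω).
The clique on [1, 2, 8] has size 3, forcing χ ≥ 3, and the coloring below uses 3 colors, so χ(G) = 3.
A valid 3-coloring: color 1: [1, 6]; color 2: [2, 9]; color 3: [5, 8].

χ(G) = 3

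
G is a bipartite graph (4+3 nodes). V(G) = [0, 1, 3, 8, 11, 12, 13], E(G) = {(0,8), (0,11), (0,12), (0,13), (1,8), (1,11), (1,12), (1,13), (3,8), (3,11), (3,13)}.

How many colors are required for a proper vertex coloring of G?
Clique number ω(G) = 2 (lower bound: χ ≥ ω).
The graph is bipartite (no odd cycle), so 2 colors suffice: χ(G) = 2.
A valid 2-coloring: color 1: [0, 1, 3]; color 2: [8, 11, 12, 13].

χ(G) = 2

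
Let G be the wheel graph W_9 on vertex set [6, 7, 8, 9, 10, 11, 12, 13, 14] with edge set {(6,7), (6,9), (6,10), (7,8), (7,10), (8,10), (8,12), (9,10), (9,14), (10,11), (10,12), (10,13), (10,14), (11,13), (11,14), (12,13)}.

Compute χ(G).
χ(G) = 3

Clique number ω(G) = 3 (lower bound: χ ≥ ω).
The clique on [6, 9, 10] has size 3, forcing χ ≥ 3, and the coloring below uses 3 colors, so χ(G) = 3.
A valid 3-coloring: color 1: [10]; color 2: [6, 8, 13, 14]; color 3: [7, 9, 11, 12].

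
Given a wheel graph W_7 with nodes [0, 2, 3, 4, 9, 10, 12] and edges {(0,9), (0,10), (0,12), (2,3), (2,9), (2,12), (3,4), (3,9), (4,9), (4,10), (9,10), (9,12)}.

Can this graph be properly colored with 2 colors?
The clique on vertices [0, 9, 10] has size 3 > 2, so it alone needs 3 colors.

No, G is not 2-colorable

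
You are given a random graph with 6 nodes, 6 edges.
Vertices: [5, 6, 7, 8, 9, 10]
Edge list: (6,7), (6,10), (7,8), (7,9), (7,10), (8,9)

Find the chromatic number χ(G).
Clique number ω(G) = 3 (lower bound: χ ≥ ω).
The clique on [7, 8, 9] has size 3, forcing χ ≥ 3, and the coloring below uses 3 colors, so χ(G) = 3.
A valid 3-coloring: color 1: [5, 7]; color 2: [6, 9]; color 3: [8, 10].

χ(G) = 3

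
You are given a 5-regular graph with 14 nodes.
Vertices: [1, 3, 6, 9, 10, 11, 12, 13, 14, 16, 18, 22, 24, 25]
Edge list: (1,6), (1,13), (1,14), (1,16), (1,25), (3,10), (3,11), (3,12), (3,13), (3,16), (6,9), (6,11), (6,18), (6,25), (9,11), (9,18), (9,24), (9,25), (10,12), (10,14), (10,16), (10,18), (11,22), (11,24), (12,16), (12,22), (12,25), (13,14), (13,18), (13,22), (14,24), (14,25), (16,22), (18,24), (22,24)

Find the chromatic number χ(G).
χ(G) = 4

Clique number ω(G) = 4 (lower bound: χ ≥ ω).
The clique on [3, 10, 12, 16] has size 4, forcing χ ≥ 4, and the coloring below uses 4 colors, so χ(G) = 4.
A valid 4-coloring: color 1: [11, 13, 16, 25]; color 2: [6, 12, 24]; color 3: [1, 9, 10, 22]; color 4: [3, 14, 18].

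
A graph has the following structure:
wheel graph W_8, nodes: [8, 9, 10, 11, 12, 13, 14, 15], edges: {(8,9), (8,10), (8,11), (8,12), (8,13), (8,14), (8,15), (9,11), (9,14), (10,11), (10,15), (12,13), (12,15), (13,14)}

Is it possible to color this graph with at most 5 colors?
Yes, G is 5-colorable

A valid 5-coloring: color 1: [8]; color 2: [9, 10, 13]; color 3: [11, 12, 14]; color 4: [15].
(χ(G) = 4 ≤ 5.)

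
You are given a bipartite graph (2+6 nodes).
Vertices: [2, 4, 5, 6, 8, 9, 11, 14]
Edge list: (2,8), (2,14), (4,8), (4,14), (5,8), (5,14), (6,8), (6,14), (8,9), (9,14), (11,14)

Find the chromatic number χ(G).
Clique number ω(G) = 2 (lower bound: χ ≥ ω).
The graph is bipartite (no odd cycle), so 2 colors suffice: χ(G) = 2.
A valid 2-coloring: color 1: [8, 14]; color 2: [2, 4, 5, 6, 9, 11].

χ(G) = 2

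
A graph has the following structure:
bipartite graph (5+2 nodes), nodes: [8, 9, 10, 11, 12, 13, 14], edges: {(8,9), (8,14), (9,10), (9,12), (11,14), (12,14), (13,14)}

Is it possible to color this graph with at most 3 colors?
Yes, G is 3-colorable

A valid 3-coloring: color 1: [9, 14]; color 2: [8, 10, 11, 12, 13].
(χ(G) = 2 ≤ 3.)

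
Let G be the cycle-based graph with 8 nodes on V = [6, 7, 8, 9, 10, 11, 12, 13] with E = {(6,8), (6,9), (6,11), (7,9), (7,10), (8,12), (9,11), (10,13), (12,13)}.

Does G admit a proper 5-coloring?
Yes, G is 5-colorable

A valid 5-coloring: color 1: [6, 7, 12]; color 2: [8, 9, 13]; color 3: [10, 11].
(χ(G) = 3 ≤ 5.)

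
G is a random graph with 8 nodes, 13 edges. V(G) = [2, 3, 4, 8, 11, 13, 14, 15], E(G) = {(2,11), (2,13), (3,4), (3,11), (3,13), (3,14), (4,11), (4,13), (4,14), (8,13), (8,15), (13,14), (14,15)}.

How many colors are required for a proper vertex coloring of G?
χ(G) = 4

Clique number ω(G) = 4 (lower bound: χ ≥ ω).
The clique on [3, 4, 13, 14] has size 4, forcing χ ≥ 4, and the coloring below uses 4 colors, so χ(G) = 4.
A valid 4-coloring: color 1: [11, 13, 15]; color 2: [2, 8, 14]; color 3: [3]; color 4: [4].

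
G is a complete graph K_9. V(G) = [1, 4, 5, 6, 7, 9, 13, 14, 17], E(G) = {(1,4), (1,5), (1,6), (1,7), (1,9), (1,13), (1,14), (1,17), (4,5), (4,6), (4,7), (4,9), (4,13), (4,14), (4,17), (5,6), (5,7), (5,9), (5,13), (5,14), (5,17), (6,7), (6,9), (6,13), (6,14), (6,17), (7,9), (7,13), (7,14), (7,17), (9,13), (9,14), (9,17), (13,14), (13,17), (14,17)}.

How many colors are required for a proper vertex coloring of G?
Clique number ω(G) = 9 (lower bound: χ ≥ ω).
The clique on [1, 4, 5, 6, 7, 9, 13, 14, 17] has size 9, forcing χ ≥ 9, and the coloring below uses 9 colors, so χ(G) = 9.
A valid 9-coloring: color 1: [7]; color 2: [6]; color 3: [9]; color 4: [13]; color 5: [4]; color 6: [17]; color 7: [5]; color 8: [1]; color 9: [14].

χ(G) = 9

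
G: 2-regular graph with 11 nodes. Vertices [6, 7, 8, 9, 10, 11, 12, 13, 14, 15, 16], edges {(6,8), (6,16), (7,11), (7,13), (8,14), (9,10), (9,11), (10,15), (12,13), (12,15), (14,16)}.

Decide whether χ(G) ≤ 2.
Odd cycle [10, 15, 12, 13, 7, 11, 9] needs 3 colors (χ ≥ 3).
Hence χ(G) ≥ 3 > 2, so no proper 2-coloring exists.

No, G is not 2-colorable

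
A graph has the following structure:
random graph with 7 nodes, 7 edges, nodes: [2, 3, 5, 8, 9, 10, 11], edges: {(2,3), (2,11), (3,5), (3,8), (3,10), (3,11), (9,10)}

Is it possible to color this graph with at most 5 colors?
Yes, G is 5-colorable

A valid 5-coloring: color 1: [3, 9]; color 2: [5, 8, 10, 11]; color 3: [2].
(χ(G) = 3 ≤ 5.)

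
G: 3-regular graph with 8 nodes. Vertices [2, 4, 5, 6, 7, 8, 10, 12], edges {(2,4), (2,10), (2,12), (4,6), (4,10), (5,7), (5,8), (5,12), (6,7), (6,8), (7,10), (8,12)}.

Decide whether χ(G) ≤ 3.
A valid 3-coloring: color 1: [4, 7, 12]; color 2: [5, 6, 10]; color 3: [2, 8].
(χ(G) = 3 ≤ 3.)

Yes, G is 3-colorable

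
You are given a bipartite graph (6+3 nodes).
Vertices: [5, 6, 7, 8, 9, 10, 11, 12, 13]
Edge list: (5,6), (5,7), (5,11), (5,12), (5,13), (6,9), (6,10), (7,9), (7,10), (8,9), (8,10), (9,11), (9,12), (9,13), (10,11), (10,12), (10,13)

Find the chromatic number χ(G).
Clique number ω(G) = 2 (lower bound: χ ≥ ω).
The graph is bipartite (no odd cycle), so 2 colors suffice: χ(G) = 2.
A valid 2-coloring: color 1: [5, 9, 10]; color 2: [6, 7, 8, 11, 12, 13].

χ(G) = 2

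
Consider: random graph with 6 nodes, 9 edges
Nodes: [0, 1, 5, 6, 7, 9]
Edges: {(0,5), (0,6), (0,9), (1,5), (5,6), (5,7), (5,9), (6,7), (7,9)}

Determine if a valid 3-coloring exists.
A valid 3-coloring: color 1: [5]; color 2: [1, 6, 9]; color 3: [0, 7].
(χ(G) = 3 ≤ 3.)

Yes, G is 3-colorable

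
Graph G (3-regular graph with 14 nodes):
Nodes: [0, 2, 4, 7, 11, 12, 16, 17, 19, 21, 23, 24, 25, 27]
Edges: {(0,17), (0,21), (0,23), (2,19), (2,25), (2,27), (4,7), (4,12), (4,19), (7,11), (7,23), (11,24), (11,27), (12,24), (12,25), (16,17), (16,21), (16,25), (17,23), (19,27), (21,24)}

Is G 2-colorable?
The clique on vertices [0, 17, 23] has size 3 > 2, so it alone needs 3 colors.

No, G is not 2-colorable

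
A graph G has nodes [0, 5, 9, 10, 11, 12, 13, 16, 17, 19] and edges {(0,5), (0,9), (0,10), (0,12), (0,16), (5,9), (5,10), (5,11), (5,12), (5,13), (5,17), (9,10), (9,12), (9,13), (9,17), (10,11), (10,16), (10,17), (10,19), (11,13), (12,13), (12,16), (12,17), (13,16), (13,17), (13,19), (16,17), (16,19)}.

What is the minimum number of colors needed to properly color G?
χ(G) = 5

Clique number ω(G) = 5 (lower bound: χ ≥ ω).
The clique on [5, 9, 12, 13, 17] has size 5, forcing χ ≥ 5, and the coloring below uses 5 colors, so χ(G) = 5.
A valid 5-coloring: color 1: [10, 13]; color 2: [5, 16]; color 3: [0, 11, 17, 19]; color 4: [9]; color 5: [12].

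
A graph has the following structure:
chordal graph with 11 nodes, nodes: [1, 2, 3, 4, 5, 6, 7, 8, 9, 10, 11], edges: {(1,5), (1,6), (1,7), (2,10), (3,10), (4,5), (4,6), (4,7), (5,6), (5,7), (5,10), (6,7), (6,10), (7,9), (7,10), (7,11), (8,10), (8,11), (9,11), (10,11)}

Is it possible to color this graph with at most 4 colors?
Yes, G is 4-colorable

A valid 4-coloring: color 1: [1, 4, 9, 10]; color 2: [2, 3, 7, 8]; color 3: [5, 11]; color 4: [6].
(χ(G) = 4 ≤ 4.)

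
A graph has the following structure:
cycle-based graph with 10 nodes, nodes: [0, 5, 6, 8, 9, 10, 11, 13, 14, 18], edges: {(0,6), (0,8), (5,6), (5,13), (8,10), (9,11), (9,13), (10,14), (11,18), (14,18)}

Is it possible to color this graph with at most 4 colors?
Yes, G is 4-colorable

A valid 4-coloring: color 1: [6, 8, 11, 13, 14]; color 2: [0, 5, 9, 10, 18].
(χ(G) = 2 ≤ 4.)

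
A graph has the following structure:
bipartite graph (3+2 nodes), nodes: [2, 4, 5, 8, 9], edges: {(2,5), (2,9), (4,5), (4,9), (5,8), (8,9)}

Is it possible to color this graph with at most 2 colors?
Yes, G is 2-colorable

A valid 2-coloring: color 1: [5, 9]; color 2: [2, 4, 8].
(χ(G) = 2 ≤ 2.)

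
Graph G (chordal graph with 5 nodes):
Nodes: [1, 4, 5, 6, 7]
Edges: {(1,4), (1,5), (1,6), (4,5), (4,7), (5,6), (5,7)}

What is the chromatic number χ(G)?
Clique number ω(G) = 3 (lower bound: χ ≥ ω).
The clique on [1, 4, 5] has size 3, forcing χ ≥ 3, and the coloring below uses 3 colors, so χ(G) = 3.
A valid 3-coloring: color 1: [5]; color 2: [4, 6]; color 3: [1, 7].

χ(G) = 3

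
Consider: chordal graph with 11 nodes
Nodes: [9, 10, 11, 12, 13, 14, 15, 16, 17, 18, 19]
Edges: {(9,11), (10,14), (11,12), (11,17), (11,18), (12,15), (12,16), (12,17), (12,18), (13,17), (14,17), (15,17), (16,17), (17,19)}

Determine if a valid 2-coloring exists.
No, G is not 2-colorable

The clique on vertices [11, 12, 18] has size 3 > 2, so it alone needs 3 colors.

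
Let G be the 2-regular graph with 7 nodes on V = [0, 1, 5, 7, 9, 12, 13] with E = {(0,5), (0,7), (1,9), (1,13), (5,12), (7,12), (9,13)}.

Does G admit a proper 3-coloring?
A valid 3-coloring: color 1: [1, 5, 7]; color 2: [0, 9, 12]; color 3: [13].
(χ(G) = 3 ≤ 3.)

Yes, G is 3-colorable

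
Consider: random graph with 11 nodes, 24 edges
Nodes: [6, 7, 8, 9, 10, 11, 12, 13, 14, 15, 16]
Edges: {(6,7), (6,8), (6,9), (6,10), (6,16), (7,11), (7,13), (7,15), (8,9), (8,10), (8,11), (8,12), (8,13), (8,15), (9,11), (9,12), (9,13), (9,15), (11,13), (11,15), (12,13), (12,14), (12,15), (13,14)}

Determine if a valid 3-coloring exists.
The clique on vertices [8, 9, 11, 13] has size 4 > 3, so it alone needs 4 colors.

No, G is not 3-colorable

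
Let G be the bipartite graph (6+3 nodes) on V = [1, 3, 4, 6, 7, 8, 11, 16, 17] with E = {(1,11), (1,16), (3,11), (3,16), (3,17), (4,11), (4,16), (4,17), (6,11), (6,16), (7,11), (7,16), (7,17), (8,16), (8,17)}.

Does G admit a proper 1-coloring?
No, G is not 1-colorable

Edge (1,16) forces its endpoints to differ, so 1 color is not enough.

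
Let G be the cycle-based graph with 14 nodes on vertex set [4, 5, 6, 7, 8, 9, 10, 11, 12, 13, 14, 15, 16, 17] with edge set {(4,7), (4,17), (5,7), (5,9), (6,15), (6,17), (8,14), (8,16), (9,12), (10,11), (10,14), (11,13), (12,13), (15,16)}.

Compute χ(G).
χ(G) = 2

Clique number ω(G) = 2 (lower bound: χ ≥ ω).
The graph is bipartite (no odd cycle), so 2 colors suffice: χ(G) = 2.
A valid 2-coloring: color 1: [4, 5, 6, 11, 12, 14, 16]; color 2: [7, 8, 9, 10, 13, 15, 17].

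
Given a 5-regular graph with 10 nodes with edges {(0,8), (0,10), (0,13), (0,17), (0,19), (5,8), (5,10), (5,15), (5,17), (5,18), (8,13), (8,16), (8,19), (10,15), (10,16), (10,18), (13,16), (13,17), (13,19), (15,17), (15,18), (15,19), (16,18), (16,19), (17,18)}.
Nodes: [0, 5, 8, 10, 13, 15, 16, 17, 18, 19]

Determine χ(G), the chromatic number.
Clique number ω(G) = 4 (lower bound: χ ≥ ω).
The clique on [0, 8, 13, 19] has size 4, forcing χ ≥ 4, and the coloring below uses 4 colors, so χ(G) = 4.
A valid 4-coloring: color 1: [18, 19]; color 2: [0, 5, 16]; color 3: [13, 15]; color 4: [8, 10, 17].

χ(G) = 4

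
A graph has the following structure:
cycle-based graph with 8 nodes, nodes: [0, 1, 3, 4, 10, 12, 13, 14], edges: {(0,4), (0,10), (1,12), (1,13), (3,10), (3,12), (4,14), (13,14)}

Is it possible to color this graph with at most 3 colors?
A valid 3-coloring: color 1: [0, 1, 3, 14]; color 2: [4, 10, 12, 13].
(χ(G) = 2 ≤ 3.)

Yes, G is 3-colorable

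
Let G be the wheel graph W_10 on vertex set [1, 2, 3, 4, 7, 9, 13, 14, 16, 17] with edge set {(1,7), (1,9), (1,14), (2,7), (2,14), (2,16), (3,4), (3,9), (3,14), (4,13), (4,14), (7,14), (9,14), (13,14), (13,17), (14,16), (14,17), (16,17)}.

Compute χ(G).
χ(G) = 4

Clique number ω(G) = 3 (lower bound: χ ≥ ω).
Odd cycle [16, 17, 13, 4, 3, 9, 1, 7, 2] needs 3 colors (χ ≥ 3).
Vertex 14 is adjacent to every vertex of [1, 2, 3, 4, 7, 9, 13, 16, 17], which already need 3 colors among themselves, so 14 needs a new color (χ ≥ 4).
The coloring below uses 4 colors, so χ(G) = 4.
A valid 4-coloring: color 1: [14]; color 2: [3, 7, 13, 16]; color 3: [2, 4, 9, 17]; color 4: [1].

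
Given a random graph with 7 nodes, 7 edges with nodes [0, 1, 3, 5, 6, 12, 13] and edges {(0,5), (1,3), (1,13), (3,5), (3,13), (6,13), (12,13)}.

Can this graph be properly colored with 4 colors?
A valid 4-coloring: color 1: [5, 13]; color 2: [0, 3, 6, 12]; color 3: [1].
(χ(G) = 3 ≤ 4.)

Yes, G is 4-colorable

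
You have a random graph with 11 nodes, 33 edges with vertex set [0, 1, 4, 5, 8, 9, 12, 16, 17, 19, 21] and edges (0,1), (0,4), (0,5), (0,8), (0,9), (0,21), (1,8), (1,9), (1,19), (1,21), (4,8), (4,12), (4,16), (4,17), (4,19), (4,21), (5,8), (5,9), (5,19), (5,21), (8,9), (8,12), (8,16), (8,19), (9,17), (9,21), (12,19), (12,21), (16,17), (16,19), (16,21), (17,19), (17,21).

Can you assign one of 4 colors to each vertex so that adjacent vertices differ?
Suppose a proper 4-coloring c exists. The clique [0, 1, 8, 9] takes 4 distinct colors; by symmetry let c(0) = 1, c(1) = 2, c(8) = 3, c(9) = 4.
- Vertex 21: neighbors [0, 1, 9] already have colors [1, 2, 4] ⇒ c(21) = 3.
- Vertex 5: neighbors [0, 8, 9] already have colors [1, 3, 4] ⇒ c(5) = 2.
- Vertex 4: neighbors [0, 8] already have colors [1, 3]; try each remaining color.
- Case c(4) = 2:
  - Vertex 17: neighbors [4, 21, 9] already have colors [2, 3, 4] ⇒ c(17) = 1.
  - Vertex 19: neighbors [17, 1, 8] already have colors [1, 2, 3] ⇒ c(19) = 4.
  - Vertex 16: neighbors [17, 4, 8, 19] already have colors [1, 2, 3, 4] — all 4 colors blocked. Contradiction.
- Case c(4) = 4:
  - Vertex 19: neighbors [1, 8, 4] already have colors [2, 3, 4] ⇒ c(19) = 1.
  - Vertex 16: neighbors [19, 8, 4] already have colors [1, 3, 4] ⇒ c(16) = 2.
  - Vertex 17: neighbors [19, 16, 21, 4] already have colors [1, 2, 3, 4] — all 4 colors blocked. Contradiction.
Every case ends in a contradiction, so G has no proper 4-coloring (χ ≥ 5).

No, G is not 4-colorable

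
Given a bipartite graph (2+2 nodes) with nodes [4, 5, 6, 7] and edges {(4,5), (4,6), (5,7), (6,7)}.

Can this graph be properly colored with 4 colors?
Yes, G is 4-colorable

A valid 4-coloring: color 1: [5, 6]; color 2: [4, 7].
(χ(G) = 2 ≤ 4.)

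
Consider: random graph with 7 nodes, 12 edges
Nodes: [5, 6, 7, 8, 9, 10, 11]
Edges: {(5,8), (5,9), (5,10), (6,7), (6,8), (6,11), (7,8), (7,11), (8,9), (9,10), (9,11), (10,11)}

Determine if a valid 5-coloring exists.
Yes, G is 5-colorable

A valid 5-coloring: color 1: [5, 11]; color 2: [7, 9]; color 3: [8, 10]; color 4: [6].
(χ(G) = 4 ≤ 5.)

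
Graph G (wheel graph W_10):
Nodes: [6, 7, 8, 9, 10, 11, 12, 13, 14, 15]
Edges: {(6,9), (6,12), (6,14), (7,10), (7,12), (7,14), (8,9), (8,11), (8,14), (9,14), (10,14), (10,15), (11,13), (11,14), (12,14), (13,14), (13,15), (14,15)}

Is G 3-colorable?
Odd cycle [10, 15, 13, 11, 8, 9, 6, 12, 7] needs 3 colors (χ ≥ 3).
Vertex 14 is adjacent to every vertex of [6, 7, 8, 9, 10, 11, 12, 13, 15], which already need 3 colors among themselves, so 14 needs a new color (χ ≥ 4).
Hence χ(G) ≥ 4 > 3, so no proper 3-coloring exists.

No, G is not 3-colorable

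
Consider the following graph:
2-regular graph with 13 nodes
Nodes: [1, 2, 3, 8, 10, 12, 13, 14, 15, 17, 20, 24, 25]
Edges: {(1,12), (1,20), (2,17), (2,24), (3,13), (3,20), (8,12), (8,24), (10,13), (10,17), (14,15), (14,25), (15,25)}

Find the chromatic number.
χ(G) = 3

Clique number ω(G) = 3 (lower bound: χ ≥ ω).
The clique on [14, 15, 25] has size 3, forcing χ ≥ 3, and the coloring below uses 3 colors, so χ(G) = 3.
A valid 3-coloring: color 1: [12, 13, 15, 17, 20, 24]; color 2: [1, 2, 3, 8, 10, 14]; color 3: [25].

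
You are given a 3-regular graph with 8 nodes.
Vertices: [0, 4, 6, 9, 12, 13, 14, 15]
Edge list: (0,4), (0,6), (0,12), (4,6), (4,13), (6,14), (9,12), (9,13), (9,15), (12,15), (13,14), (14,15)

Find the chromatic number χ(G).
Clique number ω(G) = 3 (lower bound: χ ≥ ω).
The clique on [0, 4, 6] has size 3, forcing χ ≥ 3, and the coloring below uses 3 colors, so χ(G) = 3.
A valid 3-coloring: color 1: [0, 9, 14]; color 2: [6, 12, 13]; color 3: [4, 15].

χ(G) = 3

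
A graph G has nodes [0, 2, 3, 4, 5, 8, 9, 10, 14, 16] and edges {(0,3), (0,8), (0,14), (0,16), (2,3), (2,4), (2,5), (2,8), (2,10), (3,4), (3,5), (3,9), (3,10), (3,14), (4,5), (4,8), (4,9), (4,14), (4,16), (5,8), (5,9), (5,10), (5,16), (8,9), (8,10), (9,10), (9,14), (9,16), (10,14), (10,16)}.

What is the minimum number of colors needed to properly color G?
χ(G) = 4

Clique number ω(G) = 4 (lower bound: χ ≥ ω).
The clique on [5, 8, 9, 10] has size 4, forcing χ ≥ 4, and the coloring below uses 4 colors, so χ(G) = 4.
A valid 4-coloring: color 1: [5, 14]; color 2: [3, 8, 16]; color 3: [0, 4, 10]; color 4: [2, 9].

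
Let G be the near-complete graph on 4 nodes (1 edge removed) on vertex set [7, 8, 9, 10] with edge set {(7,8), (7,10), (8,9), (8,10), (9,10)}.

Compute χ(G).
χ(G) = 3

Clique number ω(G) = 3 (lower bound: χ ≥ ω).
The clique on [8, 9, 10] has size 3, forcing χ ≥ 3, and the coloring below uses 3 colors, so χ(G) = 3.
A valid 3-coloring: color 1: [8]; color 2: [10]; color 3: [7, 9].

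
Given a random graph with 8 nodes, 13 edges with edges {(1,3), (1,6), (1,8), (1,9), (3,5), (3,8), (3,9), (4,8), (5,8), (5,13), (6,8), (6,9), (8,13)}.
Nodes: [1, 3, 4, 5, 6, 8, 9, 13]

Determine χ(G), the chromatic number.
χ(G) = 3

Clique number ω(G) = 3 (lower bound: χ ≥ ω).
The clique on [1, 3, 8] has size 3, forcing χ ≥ 3, and the coloring below uses 3 colors, so χ(G) = 3.
A valid 3-coloring: color 1: [8, 9]; color 2: [1, 4, 5]; color 3: [3, 6, 13].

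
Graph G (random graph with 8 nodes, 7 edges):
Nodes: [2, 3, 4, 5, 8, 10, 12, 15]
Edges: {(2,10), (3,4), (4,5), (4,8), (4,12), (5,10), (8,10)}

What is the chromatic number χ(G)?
Clique number ω(G) = 2 (lower bound: χ ≥ ω).
The graph is bipartite (no odd cycle), so 2 colors suffice: χ(G) = 2.
A valid 2-coloring: color 1: [4, 10, 15]; color 2: [2, 3, 5, 8, 12].

χ(G) = 2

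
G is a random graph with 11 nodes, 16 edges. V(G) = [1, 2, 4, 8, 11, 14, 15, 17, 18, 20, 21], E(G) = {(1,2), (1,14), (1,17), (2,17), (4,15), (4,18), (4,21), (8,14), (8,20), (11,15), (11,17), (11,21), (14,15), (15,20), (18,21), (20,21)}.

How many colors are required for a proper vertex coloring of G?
χ(G) = 3

Clique number ω(G) = 3 (lower bound: χ ≥ ω).
The clique on [1, 2, 17] has size 3, forcing χ ≥ 3, and the coloring below uses 3 colors, so χ(G) = 3.
A valid 3-coloring: color 1: [1, 8, 15, 21]; color 2: [4, 14, 17, 20]; color 3: [2, 11, 18].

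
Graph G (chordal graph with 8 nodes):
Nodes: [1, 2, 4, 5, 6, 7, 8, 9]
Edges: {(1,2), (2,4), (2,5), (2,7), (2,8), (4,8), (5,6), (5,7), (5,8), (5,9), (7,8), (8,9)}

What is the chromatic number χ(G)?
χ(G) = 4

Clique number ω(G) = 4 (lower bound: χ ≥ ω).
The clique on [2, 5, 7, 8] has size 4, forcing χ ≥ 4, and the coloring below uses 4 colors, so χ(G) = 4.
A valid 4-coloring: color 1: [1, 4, 5]; color 2: [2, 6, 9]; color 3: [8]; color 4: [7].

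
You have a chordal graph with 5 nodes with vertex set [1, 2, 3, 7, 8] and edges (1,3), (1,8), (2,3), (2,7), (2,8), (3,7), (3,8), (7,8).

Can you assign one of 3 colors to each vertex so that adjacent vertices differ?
The clique on vertices [2, 3, 7, 8] has size 4 > 3, so it alone needs 4 colors.

No, G is not 3-colorable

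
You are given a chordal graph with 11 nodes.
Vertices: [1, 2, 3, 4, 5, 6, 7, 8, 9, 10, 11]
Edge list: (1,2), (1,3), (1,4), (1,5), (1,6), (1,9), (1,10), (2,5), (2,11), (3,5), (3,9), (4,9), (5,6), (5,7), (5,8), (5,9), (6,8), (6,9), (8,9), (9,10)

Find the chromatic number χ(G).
Clique number ω(G) = 4 (lower bound: χ ≥ ω).
The clique on [5, 6, 8, 9] has size 4, forcing χ ≥ 4, and the coloring below uses 4 colors, so χ(G) = 4.
A valid 4-coloring: color 1: [2, 7, 9]; color 2: [1, 8, 11]; color 3: [4, 5, 10]; color 4: [3, 6].

χ(G) = 4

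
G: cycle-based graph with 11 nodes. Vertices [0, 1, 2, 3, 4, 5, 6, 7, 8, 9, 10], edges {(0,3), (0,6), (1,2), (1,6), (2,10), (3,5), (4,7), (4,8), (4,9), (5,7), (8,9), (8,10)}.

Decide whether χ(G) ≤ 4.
Yes, G is 4-colorable

A valid 4-coloring: color 1: [2, 3, 6, 7, 8]; color 2: [0, 1, 4, 5, 10]; color 3: [9].
(χ(G) = 3 ≤ 4.)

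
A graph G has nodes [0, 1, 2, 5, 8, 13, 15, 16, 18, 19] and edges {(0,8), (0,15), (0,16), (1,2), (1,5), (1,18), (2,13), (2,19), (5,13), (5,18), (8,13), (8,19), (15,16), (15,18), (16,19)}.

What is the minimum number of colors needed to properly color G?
χ(G) = 3

Clique number ω(G) = 3 (lower bound: χ ≥ ω).
The clique on [0, 15, 16] has size 3, forcing χ ≥ 3, and the coloring below uses 3 colors, so χ(G) = 3.
A valid 3-coloring: color 1: [0, 1, 13, 19]; color 2: [2, 8, 16, 18]; color 3: [5, 15].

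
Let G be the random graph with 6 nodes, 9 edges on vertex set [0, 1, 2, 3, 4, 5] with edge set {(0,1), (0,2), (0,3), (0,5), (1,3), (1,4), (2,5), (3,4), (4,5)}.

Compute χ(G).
χ(G) = 3

Clique number ω(G) = 3 (lower bound: χ ≥ ω).
The clique on [0, 1, 3] has size 3, forcing χ ≥ 3, and the coloring below uses 3 colors, so χ(G) = 3.
A valid 3-coloring: color 1: [0, 4]; color 2: [1, 2]; color 3: [3, 5].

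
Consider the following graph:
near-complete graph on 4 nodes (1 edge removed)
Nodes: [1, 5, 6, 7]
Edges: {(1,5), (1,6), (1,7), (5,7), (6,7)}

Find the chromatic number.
Clique number ω(G) = 3 (lower bound: χ ≥ ω).
The clique on [1, 5, 7] has size 3, forcing χ ≥ 3, and the coloring below uses 3 colors, so χ(G) = 3.
A valid 3-coloring: color 1: [7]; color 2: [1]; color 3: [5, 6].

χ(G) = 3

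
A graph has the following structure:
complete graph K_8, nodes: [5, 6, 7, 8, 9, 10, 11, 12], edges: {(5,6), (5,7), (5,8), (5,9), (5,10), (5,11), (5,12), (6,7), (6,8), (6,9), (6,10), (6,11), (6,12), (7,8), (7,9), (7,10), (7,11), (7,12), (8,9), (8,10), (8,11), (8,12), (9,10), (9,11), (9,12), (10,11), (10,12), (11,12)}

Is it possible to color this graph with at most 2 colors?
No, G is not 2-colorable

The clique on vertices [5, 6, 7, 8, 9, 10, 11, 12] has size 8 > 2, so it alone needs 8 colors.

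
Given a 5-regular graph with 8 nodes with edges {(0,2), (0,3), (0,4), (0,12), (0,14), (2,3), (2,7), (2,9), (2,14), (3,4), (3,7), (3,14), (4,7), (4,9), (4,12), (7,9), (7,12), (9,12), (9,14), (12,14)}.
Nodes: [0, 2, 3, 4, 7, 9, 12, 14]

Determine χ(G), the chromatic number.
χ(G) = 4

Clique number ω(G) = 4 (lower bound: χ ≥ ω).
The clique on [0, 2, 3, 14] has size 4, forcing χ ≥ 4, and the coloring below uses 4 colors, so χ(G) = 4.
A valid 4-coloring: color 1: [0, 7]; color 2: [4, 14]; color 3: [2, 12]; color 4: [3, 9].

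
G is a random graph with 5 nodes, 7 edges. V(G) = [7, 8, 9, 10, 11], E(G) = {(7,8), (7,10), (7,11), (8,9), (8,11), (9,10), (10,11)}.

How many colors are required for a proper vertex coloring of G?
χ(G) = 3

Clique number ω(G) = 3 (lower bound: χ ≥ ω).
The clique on [7, 8, 11] has size 3, forcing χ ≥ 3, and the coloring below uses 3 colors, so χ(G) = 3.
A valid 3-coloring: color 1: [8, 10]; color 2: [7, 9]; color 3: [11].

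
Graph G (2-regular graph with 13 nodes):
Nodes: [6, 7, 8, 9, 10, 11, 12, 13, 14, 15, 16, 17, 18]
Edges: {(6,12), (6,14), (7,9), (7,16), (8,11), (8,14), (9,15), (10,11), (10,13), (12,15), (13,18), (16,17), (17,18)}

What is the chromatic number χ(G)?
χ(G) = 3

Clique number ω(G) = 2 (lower bound: χ ≥ ω).
Odd cycle [14, 8, 11, 10, 13, 18, 17, 16, 7, 9, 15, 12, 6] needs 3 colors (χ ≥ 3).
The coloring below uses 3 colors, so χ(G) = 3.
A valid 3-coloring: color 1: [9, 10, 12, 14, 16, 18]; color 2: [6, 7, 8, 13, 15, 17]; color 3: [11].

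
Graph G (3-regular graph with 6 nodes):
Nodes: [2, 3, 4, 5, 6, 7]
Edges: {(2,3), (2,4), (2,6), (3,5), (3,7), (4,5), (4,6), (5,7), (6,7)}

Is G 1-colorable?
No, G is not 1-colorable

The clique on vertices [2, 4, 6] has size 3 > 1, so it alone needs 3 colors.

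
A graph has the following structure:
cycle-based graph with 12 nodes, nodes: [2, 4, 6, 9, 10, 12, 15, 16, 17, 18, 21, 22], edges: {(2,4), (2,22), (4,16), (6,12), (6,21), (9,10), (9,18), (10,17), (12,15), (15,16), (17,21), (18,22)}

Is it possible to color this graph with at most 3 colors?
Yes, G is 3-colorable

A valid 3-coloring: color 1: [2, 10, 12, 16, 18, 21]; color 2: [4, 6, 9, 15, 17, 22].
(χ(G) = 2 ≤ 3.)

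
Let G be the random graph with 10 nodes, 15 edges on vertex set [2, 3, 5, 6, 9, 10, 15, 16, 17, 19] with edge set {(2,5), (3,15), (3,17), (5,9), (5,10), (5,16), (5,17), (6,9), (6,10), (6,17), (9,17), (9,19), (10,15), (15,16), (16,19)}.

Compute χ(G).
χ(G) = 3

Clique number ω(G) = 3 (lower bound: χ ≥ ω).
The clique on [5, 9, 17] has size 3, forcing χ ≥ 3, and the coloring below uses 3 colors, so χ(G) = 3.
A valid 3-coloring: color 1: [5, 6, 15, 19]; color 2: [2, 3, 9, 10, 16]; color 3: [17].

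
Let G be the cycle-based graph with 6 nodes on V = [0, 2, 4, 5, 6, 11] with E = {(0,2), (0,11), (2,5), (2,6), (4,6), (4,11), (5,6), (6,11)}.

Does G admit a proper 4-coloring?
A valid 4-coloring: color 1: [0, 6]; color 2: [2, 11]; color 3: [4, 5].
(χ(G) = 3 ≤ 4.)

Yes, G is 4-colorable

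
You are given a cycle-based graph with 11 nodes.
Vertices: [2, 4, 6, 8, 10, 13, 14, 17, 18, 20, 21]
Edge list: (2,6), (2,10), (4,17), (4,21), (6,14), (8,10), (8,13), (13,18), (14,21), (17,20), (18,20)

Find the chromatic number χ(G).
Clique number ω(G) = 2 (lower bound: χ ≥ ω).
Odd cycle [20, 17, 4, 21, 14, 6, 2, 10, 8, 13, 18] needs 3 colors (χ ≥ 3).
The coloring below uses 3 colors, so χ(G) = 3.
A valid 3-coloring: color 1: [2, 4, 13, 14, 20]; color 2: [6, 10, 17, 18, 21]; color 3: [8].

χ(G) = 3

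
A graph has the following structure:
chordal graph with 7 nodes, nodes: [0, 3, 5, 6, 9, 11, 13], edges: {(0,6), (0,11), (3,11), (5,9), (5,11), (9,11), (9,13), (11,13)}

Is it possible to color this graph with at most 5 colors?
A valid 5-coloring: color 1: [6, 11]; color 2: [0, 3, 9]; color 3: [5, 13].
(χ(G) = 3 ≤ 5.)

Yes, G is 5-colorable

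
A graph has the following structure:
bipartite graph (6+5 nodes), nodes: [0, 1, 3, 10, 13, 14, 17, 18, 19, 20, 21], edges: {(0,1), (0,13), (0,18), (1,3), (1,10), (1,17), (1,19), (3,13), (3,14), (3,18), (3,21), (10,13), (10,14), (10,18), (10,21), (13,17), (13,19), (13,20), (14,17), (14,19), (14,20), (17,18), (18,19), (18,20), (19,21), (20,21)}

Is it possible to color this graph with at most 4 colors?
Yes, G is 4-colorable

A valid 4-coloring: color 1: [1, 13, 14, 18, 21]; color 2: [0, 3, 10, 17, 19, 20].
(χ(G) = 2 ≤ 4.)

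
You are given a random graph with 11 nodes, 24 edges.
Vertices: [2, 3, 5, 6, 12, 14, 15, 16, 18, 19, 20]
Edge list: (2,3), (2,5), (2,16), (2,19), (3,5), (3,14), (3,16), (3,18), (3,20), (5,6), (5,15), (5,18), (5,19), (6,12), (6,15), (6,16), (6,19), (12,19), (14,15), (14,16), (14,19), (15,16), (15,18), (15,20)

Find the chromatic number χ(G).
Clique number ω(G) = 3 (lower bound: χ ≥ ω).
The clique on [2, 3, 16] has size 3, forcing χ ≥ 3, and the coloring below uses 3 colors, so χ(G) = 3.
A valid 3-coloring: color 1: [5, 12, 16, 20]; color 2: [3, 15, 19]; color 3: [2, 6, 14, 18].

χ(G) = 3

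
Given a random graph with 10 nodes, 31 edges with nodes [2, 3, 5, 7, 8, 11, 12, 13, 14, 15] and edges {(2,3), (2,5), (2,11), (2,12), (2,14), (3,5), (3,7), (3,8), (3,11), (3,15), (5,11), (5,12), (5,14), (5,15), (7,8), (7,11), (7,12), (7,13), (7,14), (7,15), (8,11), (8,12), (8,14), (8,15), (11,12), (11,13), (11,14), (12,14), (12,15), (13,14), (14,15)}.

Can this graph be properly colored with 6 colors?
Yes, G is 6-colorable

A valid 6-coloring: color 1: [11, 15]; color 2: [3, 14]; color 3: [12, 13]; color 4: [5, 7]; color 5: [2, 8].
(χ(G) = 5 ≤ 6.)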